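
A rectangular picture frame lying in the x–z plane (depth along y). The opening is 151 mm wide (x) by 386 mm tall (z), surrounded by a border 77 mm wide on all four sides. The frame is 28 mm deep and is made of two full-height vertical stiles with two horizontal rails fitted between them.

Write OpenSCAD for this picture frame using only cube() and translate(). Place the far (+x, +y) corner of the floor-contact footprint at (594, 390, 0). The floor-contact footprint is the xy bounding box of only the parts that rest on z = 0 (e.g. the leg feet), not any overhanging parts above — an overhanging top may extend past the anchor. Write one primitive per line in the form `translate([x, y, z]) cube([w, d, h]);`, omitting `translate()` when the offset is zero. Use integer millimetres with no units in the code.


translate([289, 362, 0]) cube([77, 28, 540]);
translate([517, 362, 0]) cube([77, 28, 540]);
translate([366, 362, 0]) cube([151, 28, 77]);
translate([366, 362, 463]) cube([151, 28, 77]);


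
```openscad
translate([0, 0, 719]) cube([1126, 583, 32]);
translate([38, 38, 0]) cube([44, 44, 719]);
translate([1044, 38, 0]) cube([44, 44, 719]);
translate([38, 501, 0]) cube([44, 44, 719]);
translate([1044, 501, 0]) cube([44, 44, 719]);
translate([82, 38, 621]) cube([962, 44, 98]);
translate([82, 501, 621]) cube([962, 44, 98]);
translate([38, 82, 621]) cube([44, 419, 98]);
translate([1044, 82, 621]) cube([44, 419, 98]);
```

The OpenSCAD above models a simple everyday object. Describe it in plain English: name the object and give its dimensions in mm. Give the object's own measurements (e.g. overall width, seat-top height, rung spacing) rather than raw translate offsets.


A table: top 1126 mm (x) × 583 mm (y), 32 mm thick, upper face at z = 751 mm, on four 44×44 mm square legs, each inset 38 mm from the nearest pair of top edges from z = 0 to the bottom of the top. Four apron rails, 44 mm thick and 98 mm tall, run between adjacent legs with their top edges flush with the underside of the top and their outer faces flush with the legs' outer faces.


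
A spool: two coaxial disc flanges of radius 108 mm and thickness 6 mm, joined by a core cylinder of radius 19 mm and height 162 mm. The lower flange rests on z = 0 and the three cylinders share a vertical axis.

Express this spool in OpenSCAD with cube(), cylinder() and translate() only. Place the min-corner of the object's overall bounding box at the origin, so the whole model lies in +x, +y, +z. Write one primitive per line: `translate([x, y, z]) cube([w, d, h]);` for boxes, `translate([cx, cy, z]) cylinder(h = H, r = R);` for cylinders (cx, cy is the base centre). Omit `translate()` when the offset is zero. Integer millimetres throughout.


translate([108, 108, 0]) cylinder(h = 6, r = 108);
translate([108, 108, 6]) cylinder(h = 162, r = 19);
translate([108, 108, 168]) cylinder(h = 6, r = 108);


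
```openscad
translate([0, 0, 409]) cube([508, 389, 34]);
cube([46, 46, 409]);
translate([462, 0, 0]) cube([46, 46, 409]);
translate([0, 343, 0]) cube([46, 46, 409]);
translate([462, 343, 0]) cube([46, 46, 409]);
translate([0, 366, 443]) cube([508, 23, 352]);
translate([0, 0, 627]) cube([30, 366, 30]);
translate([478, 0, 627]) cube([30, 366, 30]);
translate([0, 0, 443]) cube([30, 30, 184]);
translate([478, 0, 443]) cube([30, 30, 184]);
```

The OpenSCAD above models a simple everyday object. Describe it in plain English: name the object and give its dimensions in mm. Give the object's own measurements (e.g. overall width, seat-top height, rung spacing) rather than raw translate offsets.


A chair. The seat is a 508×389×34 mm slab with its top at z = 443 mm, on four 46×46 mm corner legs (flush with the seat edges, standing on z = 0). A flat backrest 23 mm thick, 352 mm tall, spans the full seat width and rises from the seat top along its +y edge, rear face flush with the rear of the seat. Two armrests of 30×30 mm section run along each side from the seat's front edge to the front of the backrest, top faces 214 mm above the seat top and outer faces flush with the seat's x-edges; a 30×30 mm post under the front of each armrest stands on the seat at the front corner.


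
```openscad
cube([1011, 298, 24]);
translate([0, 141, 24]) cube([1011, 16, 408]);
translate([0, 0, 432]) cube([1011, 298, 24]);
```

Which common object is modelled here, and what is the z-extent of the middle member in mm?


An I-beam. The web height is 408 mm.

Two wide flanges with a thin centred web — an I-beam. Overall 456 mm minus two 24 mm flanges gives a web of 456 − 2·24 = 408 mm.


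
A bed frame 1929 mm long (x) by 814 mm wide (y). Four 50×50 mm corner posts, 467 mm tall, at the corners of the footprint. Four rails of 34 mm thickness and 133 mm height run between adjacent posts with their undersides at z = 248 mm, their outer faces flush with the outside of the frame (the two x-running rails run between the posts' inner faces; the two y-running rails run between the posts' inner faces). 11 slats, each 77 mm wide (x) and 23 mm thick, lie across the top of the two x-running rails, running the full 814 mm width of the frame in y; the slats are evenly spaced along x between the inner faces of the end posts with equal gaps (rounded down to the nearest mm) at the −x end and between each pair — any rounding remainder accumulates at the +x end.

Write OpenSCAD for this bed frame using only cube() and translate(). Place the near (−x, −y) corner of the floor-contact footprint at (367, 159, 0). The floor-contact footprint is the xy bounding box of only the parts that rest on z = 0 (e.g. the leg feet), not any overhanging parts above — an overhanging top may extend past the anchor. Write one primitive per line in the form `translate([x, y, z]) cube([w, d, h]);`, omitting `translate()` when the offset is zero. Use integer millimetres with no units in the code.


// slat z = rail_z + rail_h = 248 + 133 = 381
// slat gap = ⌊(1829 − 11·77) / 12⌋ = 81
translate([367, 159, 0]) cube([50, 50, 467]);
translate([367, 923, 0]) cube([50, 50, 467]);
translate([2246, 159, 0]) cube([50, 50, 467]);
translate([2246, 923, 0]) cube([50, 50, 467]);
translate([417, 159, 248]) cube([1829, 34, 133]);
translate([417, 939, 248]) cube([1829, 34, 133]);
translate([367, 209, 248]) cube([34, 714, 133]);
translate([2262, 209, 248]) cube([34, 714, 133]);
translate([498, 159, 381]) cube([77, 814, 23]);
translate([656, 159, 381]) cube([77, 814, 23]);
translate([814, 159, 381]) cube([77, 814, 23]);
translate([972, 159, 381]) cube([77, 814, 23]);
translate([1130, 159, 381]) cube([77, 814, 23]);
translate([1288, 159, 381]) cube([77, 814, 23]);
translate([1446, 159, 381]) cube([77, 814, 23]);
translate([1604, 159, 381]) cube([77, 814, 23]);
translate([1762, 159, 381]) cube([77, 814, 23]);
translate([1920, 159, 381]) cube([77, 814, 23]);
translate([2078, 159, 381]) cube([77, 814, 23]);


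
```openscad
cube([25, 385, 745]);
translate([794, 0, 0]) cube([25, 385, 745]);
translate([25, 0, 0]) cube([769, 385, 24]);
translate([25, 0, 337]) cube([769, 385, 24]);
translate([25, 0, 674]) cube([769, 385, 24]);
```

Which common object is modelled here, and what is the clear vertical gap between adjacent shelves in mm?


A bookshelf. The clear shelf gap is 313 mm.

Two tall side panels with 3 horizontal boards between them — a bookshelf. The first two shelf undersides are at z = 0 and z = 337; with shelf thickness 24, the clear gap is 337 − 0 − 24 = 313 mm.


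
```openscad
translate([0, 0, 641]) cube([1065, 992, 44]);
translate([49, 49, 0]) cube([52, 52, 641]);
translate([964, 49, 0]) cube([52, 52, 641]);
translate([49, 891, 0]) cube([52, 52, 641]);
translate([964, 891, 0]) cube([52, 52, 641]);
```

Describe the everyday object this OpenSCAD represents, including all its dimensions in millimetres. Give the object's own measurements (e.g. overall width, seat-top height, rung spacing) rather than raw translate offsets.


A table: top 1065 mm (x) × 992 mm (y), 44 mm thick, upper face at z = 685 mm, on four 52×52 mm square legs, each inset 49 mm from the nearest pair of top edges from z = 0 to the bottom of the top.


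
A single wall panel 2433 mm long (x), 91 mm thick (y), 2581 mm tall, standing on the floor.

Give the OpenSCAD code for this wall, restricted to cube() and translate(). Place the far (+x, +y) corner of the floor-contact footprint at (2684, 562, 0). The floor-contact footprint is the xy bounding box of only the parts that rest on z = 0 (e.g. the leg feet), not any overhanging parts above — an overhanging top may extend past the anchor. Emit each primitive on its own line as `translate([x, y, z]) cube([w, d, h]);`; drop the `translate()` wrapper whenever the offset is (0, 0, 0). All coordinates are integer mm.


translate([251, 471, 0]) cube([2433, 91, 2581]);


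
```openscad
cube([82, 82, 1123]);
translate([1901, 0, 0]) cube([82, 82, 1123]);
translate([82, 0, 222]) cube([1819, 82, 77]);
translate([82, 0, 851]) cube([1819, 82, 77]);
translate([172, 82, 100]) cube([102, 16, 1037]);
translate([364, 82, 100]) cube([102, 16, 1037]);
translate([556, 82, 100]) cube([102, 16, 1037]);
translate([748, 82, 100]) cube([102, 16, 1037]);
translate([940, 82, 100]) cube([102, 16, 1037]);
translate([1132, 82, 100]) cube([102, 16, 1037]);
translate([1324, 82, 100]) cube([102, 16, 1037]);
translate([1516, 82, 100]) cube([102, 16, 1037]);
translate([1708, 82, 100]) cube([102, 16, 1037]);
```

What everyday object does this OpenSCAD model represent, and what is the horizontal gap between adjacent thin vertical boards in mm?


A fence section. The picket gap is 90 mm.

Two posts, two rails, 9 pickets — a fence section. Span 1819 mm holds 9 pickets of 102 mm with 10 equal gaps: ⌊(1819 − 9·102) / 10⌋ = 90 mm.


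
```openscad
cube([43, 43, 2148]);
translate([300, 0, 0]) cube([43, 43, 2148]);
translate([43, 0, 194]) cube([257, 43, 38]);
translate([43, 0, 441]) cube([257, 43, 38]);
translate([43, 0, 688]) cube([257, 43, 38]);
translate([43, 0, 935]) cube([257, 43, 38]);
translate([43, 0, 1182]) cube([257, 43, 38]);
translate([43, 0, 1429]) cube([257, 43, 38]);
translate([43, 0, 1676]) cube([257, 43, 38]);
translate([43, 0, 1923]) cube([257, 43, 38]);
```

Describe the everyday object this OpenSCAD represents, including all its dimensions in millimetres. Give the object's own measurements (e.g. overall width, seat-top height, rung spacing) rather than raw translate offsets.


A straight ladder. Two 43×43 mm vertical rails, 2148 mm tall, stand 343 mm apart (outside-to-outside) with their front faces coplanar on the −y side. 8 rungs, each 43 mm deep and 38 mm tall, span between the inner faces of the rails, front faces flush with the rails. The lowest rung's underside is at z = 194 mm and rungs are spaced 247 mm apart (underside to underside).


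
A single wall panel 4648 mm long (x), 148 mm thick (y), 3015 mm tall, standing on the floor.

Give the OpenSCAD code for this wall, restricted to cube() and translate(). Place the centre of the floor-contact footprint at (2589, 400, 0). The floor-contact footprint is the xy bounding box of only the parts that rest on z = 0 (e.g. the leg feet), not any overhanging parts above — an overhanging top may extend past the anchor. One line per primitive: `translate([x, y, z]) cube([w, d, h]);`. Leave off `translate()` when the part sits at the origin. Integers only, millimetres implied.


translate([265, 326, 0]) cube([4648, 148, 3015]);


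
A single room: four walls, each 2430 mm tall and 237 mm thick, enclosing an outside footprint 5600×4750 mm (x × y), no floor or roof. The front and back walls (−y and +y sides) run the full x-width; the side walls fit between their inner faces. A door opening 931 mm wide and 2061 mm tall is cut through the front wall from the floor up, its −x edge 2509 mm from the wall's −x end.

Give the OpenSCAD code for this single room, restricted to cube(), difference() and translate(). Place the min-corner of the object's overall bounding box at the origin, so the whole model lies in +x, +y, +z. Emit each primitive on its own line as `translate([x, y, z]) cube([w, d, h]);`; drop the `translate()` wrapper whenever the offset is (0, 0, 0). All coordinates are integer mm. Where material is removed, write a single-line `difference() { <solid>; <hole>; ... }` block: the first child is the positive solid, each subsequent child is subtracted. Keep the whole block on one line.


difference() { cube([5600, 237, 2430]); translate([2509, 0, 0]) cube([931, 237, 2061]); }
translate([0, 4513, 0]) cube([5600, 237, 2430]);
translate([0, 237, 0]) cube([237, 4276, 2430]);
translate([5363, 237, 0]) cube([237, 4276, 2430]);


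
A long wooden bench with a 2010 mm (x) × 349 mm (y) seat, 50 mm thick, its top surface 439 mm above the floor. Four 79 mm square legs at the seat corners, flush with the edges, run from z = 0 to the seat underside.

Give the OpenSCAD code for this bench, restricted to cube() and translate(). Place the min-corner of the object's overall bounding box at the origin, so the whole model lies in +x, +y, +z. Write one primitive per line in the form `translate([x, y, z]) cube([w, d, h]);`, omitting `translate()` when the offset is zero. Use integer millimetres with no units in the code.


translate([0, 0, 389]) cube([2010, 349, 50]);
cube([79, 79, 389]);
translate([0, 270, 0]) cube([79, 79, 389]);
translate([1931, 0, 0]) cube([79, 79, 389]);
translate([1931, 270, 0]) cube([79, 79, 389]);


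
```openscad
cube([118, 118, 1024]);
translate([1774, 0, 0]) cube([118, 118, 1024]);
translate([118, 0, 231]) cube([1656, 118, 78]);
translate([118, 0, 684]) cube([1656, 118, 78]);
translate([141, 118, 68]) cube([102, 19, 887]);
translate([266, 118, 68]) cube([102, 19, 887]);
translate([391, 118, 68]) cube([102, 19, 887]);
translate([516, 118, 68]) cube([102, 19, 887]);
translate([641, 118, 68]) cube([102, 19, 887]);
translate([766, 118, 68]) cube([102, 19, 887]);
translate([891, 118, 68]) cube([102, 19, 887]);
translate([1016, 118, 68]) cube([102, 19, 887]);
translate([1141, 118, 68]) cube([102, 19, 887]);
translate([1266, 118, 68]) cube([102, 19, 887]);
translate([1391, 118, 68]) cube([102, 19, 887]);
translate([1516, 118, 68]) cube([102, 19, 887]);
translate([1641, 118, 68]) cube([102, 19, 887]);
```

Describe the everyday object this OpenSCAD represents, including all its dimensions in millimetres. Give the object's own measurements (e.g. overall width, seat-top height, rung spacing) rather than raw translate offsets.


A fence section. Two 118×118 mm posts, 1024 mm tall, stand on the floor with a clear span of 1656 mm between their inner faces. Two horizontal rails of 118×78 mm section span the gap between the posts with their undersides at z = 231 mm and z = 684 mm, flush with the posts' −y face. 13 pickets, each 102 mm wide, 19 mm thick and 887 mm tall, are fixed to the +y face of the rails with their bottoms at z = 68 mm, spaced across the span with a 23 mm gap after the −x post and between neighbouring pickets, with 31 mm left before the +x post.


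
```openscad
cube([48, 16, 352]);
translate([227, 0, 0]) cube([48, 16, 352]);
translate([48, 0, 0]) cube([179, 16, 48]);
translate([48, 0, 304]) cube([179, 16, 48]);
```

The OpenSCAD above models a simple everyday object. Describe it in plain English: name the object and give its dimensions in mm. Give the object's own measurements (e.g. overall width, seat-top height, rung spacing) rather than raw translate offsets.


A rectangular picture frame lying in the x–z plane (depth along y). The opening is 179 mm wide (x) by 256 mm tall (z), surrounded by a border 48 mm wide on all four sides. The frame is 16 mm deep and is made of two full-height vertical stiles with two horizontal rails fitted between them.


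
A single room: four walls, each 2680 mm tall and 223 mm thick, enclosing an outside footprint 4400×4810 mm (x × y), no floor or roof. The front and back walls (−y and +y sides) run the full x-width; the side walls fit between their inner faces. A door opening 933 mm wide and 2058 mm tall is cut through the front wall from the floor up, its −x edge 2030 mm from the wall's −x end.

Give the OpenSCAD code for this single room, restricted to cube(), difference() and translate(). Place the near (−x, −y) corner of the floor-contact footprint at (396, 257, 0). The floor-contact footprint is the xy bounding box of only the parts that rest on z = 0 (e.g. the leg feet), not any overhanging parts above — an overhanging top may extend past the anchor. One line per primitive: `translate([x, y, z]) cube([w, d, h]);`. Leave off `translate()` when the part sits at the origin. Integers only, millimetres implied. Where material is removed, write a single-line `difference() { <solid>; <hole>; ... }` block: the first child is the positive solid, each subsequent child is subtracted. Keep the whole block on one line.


difference() { translate([396, 257, 0]) cube([4400, 223, 2680]); translate([2426, 257, 0]) cube([933, 223, 2058]); }
translate([396, 4844, 0]) cube([4400, 223, 2680]);
translate([396, 480, 0]) cube([223, 4364, 2680]);
translate([4573, 480, 0]) cube([223, 4364, 2680]);


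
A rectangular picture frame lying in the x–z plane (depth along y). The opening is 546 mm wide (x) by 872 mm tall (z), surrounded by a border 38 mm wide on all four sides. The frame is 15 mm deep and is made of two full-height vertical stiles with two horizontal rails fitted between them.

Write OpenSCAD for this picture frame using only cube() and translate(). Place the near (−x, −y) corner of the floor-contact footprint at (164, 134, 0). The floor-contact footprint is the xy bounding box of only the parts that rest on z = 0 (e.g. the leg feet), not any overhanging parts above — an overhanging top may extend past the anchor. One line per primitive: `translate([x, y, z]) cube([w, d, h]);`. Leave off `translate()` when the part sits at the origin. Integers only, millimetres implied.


translate([164, 134, 0]) cube([38, 15, 948]);
translate([748, 134, 0]) cube([38, 15, 948]);
translate([202, 134, 0]) cube([546, 15, 38]);
translate([202, 134, 910]) cube([546, 15, 38]);


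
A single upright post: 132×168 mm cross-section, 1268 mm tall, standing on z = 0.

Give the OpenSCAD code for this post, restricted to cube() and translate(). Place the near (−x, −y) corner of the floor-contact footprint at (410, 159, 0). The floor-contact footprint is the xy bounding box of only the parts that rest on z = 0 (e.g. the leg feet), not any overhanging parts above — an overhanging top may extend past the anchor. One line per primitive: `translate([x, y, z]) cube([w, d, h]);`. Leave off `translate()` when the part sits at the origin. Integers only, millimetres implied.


translate([410, 159, 0]) cube([132, 168, 1268]);


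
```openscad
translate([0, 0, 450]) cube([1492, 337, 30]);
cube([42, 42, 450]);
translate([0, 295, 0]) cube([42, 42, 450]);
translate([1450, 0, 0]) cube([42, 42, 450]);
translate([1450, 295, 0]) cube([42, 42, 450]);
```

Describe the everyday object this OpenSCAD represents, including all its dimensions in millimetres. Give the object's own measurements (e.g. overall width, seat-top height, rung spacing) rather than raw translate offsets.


A bench: a 1492×337 mm seat slab, 30 mm thick, top at z = 480 mm, on four 42×42 mm square legs flush with the seat corners and standing on z = 0.


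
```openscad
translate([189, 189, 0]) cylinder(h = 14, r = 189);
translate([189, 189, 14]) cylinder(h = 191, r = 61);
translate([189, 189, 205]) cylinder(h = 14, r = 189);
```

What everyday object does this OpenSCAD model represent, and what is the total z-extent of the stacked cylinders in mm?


A spool. The overall height is 219 mm.

Three coaxial cylinders, large–small–large — a spool. Two 14 mm flanges and a 191 mm core give 14 + 191 + 14 = 219 mm.


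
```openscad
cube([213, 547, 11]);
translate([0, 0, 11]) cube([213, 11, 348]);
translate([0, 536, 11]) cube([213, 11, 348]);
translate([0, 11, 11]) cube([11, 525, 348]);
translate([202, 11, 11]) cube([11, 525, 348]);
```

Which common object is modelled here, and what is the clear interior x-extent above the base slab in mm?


An open box. The internal width is 191 mm.

A 213×547 base slab with four walls standing on it — an open box. The base is 213 mm wide and the walls are 11 mm thick, so the internal width is 213 − 2 × 11 = 191 mm.


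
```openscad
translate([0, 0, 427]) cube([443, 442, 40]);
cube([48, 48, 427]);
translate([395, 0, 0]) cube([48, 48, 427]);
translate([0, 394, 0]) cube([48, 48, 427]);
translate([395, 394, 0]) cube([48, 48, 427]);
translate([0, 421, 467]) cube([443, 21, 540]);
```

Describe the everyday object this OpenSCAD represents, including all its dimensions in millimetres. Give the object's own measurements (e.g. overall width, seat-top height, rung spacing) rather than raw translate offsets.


A chair. The seat is a 443×442×40 mm slab with its top at z = 467 mm, on four 48×48 mm corner legs (flush with the seat edges, standing on z = 0). A flat backrest 21 mm thick, 540 mm tall, spans the full seat width and rises from the seat top along its +y edge, rear face flush with the rear of the seat.


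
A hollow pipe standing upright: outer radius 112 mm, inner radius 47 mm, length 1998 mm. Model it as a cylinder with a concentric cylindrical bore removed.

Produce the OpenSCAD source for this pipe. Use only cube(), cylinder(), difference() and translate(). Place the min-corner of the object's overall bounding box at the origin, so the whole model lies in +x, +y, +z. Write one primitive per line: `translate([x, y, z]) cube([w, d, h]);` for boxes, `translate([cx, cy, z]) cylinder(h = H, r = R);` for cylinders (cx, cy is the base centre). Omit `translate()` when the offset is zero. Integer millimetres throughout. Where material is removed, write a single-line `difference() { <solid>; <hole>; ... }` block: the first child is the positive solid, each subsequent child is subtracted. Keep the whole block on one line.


difference() { translate([112, 112, 0]) cylinder(h = 1998, r = 112); translate([112, 112, 0]) cylinder(h = 1998, r = 47); }


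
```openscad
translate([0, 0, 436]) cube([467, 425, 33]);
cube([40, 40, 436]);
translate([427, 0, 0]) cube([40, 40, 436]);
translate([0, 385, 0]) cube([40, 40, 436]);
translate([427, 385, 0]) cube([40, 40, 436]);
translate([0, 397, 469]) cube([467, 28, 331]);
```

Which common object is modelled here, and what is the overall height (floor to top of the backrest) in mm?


A chair. The overall height is 800 mm.

A slab on four corner posts with a tall panel at the back — a chair. The seat slab sits at z = 436 with thickness 33, and the 331 mm backrest starts at the seat top, so the overall height is 436 + 33 + 331 = 800 mm.


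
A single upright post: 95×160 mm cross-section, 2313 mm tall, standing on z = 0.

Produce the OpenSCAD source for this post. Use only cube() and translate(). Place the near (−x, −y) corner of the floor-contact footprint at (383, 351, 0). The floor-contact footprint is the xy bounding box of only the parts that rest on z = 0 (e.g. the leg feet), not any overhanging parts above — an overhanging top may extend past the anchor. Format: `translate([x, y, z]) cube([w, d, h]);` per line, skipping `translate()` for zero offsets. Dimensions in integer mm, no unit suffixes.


translate([383, 351, 0]) cube([95, 160, 2313]);


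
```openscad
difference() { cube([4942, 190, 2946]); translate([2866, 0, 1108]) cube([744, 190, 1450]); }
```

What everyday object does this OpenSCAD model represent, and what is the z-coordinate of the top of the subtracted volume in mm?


A wall with a window opening. The window head height is 2558 mm.

A wall with a rectangular opening subtracted — a window. Sill at z = 1108, opening 1450 mm tall, so the head is at 1108 + 1450 = 2558 mm.


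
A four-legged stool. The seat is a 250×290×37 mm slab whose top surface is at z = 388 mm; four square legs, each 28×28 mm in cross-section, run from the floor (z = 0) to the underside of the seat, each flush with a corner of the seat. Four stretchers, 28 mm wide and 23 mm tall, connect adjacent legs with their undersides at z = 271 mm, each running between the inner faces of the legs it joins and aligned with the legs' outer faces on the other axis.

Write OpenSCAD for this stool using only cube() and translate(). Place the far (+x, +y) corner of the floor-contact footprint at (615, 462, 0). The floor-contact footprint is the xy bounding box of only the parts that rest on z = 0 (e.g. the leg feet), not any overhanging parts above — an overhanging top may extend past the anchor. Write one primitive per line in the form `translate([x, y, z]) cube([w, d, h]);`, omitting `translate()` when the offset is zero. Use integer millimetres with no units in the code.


translate([365, 172, 351]) cube([250, 290, 37]);
translate([365, 172, 0]) cube([28, 28, 351]);
translate([587, 172, 0]) cube([28, 28, 351]);
translate([365, 434, 0]) cube([28, 28, 351]);
translate([587, 434, 0]) cube([28, 28, 351]);
translate([393, 172, 271]) cube([194, 28, 23]);
translate([393, 434, 271]) cube([194, 28, 23]);
translate([365, 200, 271]) cube([28, 234, 23]);
translate([587, 200, 271]) cube([28, 234, 23]);


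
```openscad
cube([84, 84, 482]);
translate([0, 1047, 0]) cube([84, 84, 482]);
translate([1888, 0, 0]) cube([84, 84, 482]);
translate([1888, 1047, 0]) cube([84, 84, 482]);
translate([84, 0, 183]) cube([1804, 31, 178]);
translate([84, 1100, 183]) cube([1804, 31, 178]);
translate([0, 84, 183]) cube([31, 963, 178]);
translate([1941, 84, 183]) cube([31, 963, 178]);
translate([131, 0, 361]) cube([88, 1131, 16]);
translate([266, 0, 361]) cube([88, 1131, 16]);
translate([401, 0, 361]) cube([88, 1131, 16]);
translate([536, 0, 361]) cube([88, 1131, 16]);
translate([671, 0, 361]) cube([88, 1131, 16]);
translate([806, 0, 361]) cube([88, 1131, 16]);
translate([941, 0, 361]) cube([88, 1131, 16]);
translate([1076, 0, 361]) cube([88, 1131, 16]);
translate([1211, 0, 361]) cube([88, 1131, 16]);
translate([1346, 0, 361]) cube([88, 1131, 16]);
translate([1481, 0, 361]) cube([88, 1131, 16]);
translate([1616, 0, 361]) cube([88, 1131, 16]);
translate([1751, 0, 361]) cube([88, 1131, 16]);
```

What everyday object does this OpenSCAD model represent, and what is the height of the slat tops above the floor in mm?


A bed frame. The slat-top height is 377 mm.

Four posts, four rails, and a row of slats — a bed frame. Slats sit on the rails at z = 183 + 178 = 361; with slat thickness 16, the top is 377 mm.


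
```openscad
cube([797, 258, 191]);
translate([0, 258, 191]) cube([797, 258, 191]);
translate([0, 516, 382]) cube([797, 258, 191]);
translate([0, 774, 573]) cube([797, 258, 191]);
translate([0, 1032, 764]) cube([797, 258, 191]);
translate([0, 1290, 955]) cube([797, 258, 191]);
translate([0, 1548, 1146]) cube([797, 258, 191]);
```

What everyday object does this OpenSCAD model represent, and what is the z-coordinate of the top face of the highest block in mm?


A staircase. The total rise is 1337 mm.

7 identical blocks, each offset up and back from the previous — a staircase. Each step is 191 mm tall and there are 7 of them, so the total rise is 7 × 191 = 1337 mm.


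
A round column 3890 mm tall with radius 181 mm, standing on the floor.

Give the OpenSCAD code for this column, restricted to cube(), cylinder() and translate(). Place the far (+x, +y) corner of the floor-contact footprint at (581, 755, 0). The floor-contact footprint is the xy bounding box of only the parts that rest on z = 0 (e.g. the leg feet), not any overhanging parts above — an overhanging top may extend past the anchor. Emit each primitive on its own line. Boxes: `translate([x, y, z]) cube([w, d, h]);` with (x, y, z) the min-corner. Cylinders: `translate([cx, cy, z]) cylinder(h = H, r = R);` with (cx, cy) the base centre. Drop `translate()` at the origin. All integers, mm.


translate([400, 574, 0]) cylinder(h = 3890, r = 181);


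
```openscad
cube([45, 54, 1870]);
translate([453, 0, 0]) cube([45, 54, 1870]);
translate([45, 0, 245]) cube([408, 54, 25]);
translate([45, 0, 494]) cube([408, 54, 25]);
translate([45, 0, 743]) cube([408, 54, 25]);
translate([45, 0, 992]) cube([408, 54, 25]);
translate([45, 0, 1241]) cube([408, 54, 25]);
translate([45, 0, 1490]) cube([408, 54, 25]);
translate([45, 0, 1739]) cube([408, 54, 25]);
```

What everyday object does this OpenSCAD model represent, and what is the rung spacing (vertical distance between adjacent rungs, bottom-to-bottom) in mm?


A ladder. The rung spacing is 249 mm.

Two tall 45×54 posts with 7 short bars between them — a ladder. Adjacent rungs sit at z = 245 and z = 494, so the spacing is 494 − 245 = 249 mm.


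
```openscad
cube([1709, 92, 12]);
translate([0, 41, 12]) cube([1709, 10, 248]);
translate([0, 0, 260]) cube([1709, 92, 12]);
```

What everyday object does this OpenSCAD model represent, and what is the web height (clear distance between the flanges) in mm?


An I-beam. The web height is 248 mm.

Two wide flanges with a thin centred web — an I-beam. Overall 272 mm minus two 12 mm flanges gives a web of 272 − 2·12 = 248 mm.


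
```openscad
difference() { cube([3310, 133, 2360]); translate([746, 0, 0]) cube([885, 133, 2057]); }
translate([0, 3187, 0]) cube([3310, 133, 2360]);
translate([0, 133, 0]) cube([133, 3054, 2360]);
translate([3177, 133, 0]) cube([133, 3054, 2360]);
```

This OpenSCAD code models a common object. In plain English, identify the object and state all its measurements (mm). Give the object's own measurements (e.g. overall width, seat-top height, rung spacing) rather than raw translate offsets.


A single room: four walls, each 2360 mm tall and 133 mm thick, enclosing an outside footprint 3310×3320 mm (x × y), no floor or roof. The front and back walls (−y and +y sides) run the full x-width; the side walls fit between their inner faces. A door opening 885 mm wide and 2057 mm tall is cut through the front wall from the floor up, its −x edge 746 mm from the wall's −x end.


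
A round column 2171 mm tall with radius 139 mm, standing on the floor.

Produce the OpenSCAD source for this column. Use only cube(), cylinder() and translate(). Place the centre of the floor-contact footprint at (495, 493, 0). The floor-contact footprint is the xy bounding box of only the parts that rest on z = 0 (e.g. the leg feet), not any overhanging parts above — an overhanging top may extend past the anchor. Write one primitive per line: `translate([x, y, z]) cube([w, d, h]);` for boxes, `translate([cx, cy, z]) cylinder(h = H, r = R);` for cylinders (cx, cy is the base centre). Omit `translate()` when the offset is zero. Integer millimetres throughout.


translate([495, 493, 0]) cylinder(h = 2171, r = 139);


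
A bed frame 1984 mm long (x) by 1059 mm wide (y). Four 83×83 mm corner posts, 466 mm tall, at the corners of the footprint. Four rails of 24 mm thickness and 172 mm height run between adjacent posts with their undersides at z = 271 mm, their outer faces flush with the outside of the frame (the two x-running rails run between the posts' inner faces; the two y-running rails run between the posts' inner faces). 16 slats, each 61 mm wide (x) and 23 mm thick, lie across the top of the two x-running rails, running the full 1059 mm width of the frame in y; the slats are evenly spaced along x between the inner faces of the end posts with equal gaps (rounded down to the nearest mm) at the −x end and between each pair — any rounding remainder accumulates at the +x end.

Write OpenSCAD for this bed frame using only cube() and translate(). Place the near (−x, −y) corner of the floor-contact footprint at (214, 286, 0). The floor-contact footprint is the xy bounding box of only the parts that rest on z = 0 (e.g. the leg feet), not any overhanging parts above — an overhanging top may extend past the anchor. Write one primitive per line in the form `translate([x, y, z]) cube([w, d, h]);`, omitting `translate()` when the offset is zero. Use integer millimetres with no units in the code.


translate([214, 286, 0]) cube([83, 83, 466]);
translate([214, 1262, 0]) cube([83, 83, 466]);
translate([2115, 286, 0]) cube([83, 83, 466]);
translate([2115, 1262, 0]) cube([83, 83, 466]);
translate([297, 286, 271]) cube([1818, 24, 172]);
translate([297, 1321, 271]) cube([1818, 24, 172]);
translate([214, 369, 271]) cube([24, 893, 172]);
translate([2174, 369, 271]) cube([24, 893, 172]);
translate([346, 286, 443]) cube([61, 1059, 23]);
translate([456, 286, 443]) cube([61, 1059, 23]);
translate([566, 286, 443]) cube([61, 1059, 23]);
translate([676, 286, 443]) cube([61, 1059, 23]);
translate([786, 286, 443]) cube([61, 1059, 23]);
translate([896, 286, 443]) cube([61, 1059, 23]);
translate([1006, 286, 443]) cube([61, 1059, 23]);
translate([1116, 286, 443]) cube([61, 1059, 23]);
translate([1226, 286, 443]) cube([61, 1059, 23]);
translate([1336, 286, 443]) cube([61, 1059, 23]);
translate([1446, 286, 443]) cube([61, 1059, 23]);
translate([1556, 286, 443]) cube([61, 1059, 23]);
translate([1666, 286, 443]) cube([61, 1059, 23]);
translate([1776, 286, 443]) cube([61, 1059, 23]);
translate([1886, 286, 443]) cube([61, 1059, 23]);
translate([1996, 286, 443]) cube([61, 1059, 23]);


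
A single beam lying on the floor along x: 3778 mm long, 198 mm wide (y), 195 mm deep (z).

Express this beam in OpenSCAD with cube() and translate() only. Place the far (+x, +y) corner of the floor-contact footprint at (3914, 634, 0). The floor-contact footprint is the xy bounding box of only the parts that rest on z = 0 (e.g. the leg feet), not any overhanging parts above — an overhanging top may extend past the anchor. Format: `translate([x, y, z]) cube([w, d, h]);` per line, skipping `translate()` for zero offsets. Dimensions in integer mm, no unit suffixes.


translate([136, 436, 0]) cube([3778, 198, 195]);


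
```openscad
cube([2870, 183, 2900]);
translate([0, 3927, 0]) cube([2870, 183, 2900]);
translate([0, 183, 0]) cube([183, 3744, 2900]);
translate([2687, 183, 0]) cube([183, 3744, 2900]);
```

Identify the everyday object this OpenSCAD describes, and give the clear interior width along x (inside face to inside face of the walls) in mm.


A house (or room) frame. The interior width is 2504 mm.

Four 2900 mm walls enclosing a rectangle with no floor or roof — a room or house frame. Outside width is 2870 mm and wall thickness is 183 mm, so the interior width is 2870 − 2 × 183 = 2504 mm.


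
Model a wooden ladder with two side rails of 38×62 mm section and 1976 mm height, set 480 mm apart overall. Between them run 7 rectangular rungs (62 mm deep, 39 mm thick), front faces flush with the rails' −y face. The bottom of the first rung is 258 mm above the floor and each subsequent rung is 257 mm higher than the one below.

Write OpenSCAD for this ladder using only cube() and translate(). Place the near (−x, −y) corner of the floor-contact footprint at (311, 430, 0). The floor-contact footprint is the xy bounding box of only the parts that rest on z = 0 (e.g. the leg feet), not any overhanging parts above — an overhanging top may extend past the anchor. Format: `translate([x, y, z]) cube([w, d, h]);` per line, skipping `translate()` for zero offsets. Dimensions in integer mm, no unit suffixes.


translate([311, 430, 0]) cube([38, 62, 1976]);
translate([753, 430, 0]) cube([38, 62, 1976]);
translate([349, 430, 258]) cube([404, 62, 39]);
translate([349, 430, 515]) cube([404, 62, 39]);
translate([349, 430, 772]) cube([404, 62, 39]);
translate([349, 430, 1029]) cube([404, 62, 39]);
translate([349, 430, 1286]) cube([404, 62, 39]);
translate([349, 430, 1543]) cube([404, 62, 39]);
translate([349, 430, 1800]) cube([404, 62, 39]);


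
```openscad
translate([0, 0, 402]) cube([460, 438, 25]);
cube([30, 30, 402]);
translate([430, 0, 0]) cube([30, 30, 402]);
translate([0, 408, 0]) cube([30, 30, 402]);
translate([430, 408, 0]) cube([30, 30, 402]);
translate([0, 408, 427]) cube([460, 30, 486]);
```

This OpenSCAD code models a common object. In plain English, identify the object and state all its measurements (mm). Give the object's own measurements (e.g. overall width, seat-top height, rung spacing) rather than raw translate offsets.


A chair. The seat is a 460×438×25 mm slab with its top at z = 427 mm, on four 30×30 mm corner legs (flush with the seat edges, standing on z = 0). A flat backrest 30 mm thick, 486 mm tall, spans the full seat width and rises from the seat top along its +y edge, rear face flush with the rear of the seat.


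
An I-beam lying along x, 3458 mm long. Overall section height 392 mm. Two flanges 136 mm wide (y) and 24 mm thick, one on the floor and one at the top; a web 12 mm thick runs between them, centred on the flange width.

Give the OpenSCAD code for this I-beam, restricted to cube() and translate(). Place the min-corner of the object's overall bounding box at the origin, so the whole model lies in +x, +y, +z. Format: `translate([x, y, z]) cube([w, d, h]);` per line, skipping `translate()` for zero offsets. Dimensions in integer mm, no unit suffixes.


cube([3458, 136, 24]);
translate([0, 62, 24]) cube([3458, 12, 344]);
translate([0, 0, 368]) cube([3458, 136, 24]);


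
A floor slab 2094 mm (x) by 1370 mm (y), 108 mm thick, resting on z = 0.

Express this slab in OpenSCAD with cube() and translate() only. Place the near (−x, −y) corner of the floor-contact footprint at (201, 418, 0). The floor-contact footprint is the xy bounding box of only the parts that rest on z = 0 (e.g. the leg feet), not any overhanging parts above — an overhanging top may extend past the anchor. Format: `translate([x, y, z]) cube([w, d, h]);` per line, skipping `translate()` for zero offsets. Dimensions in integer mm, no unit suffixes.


translate([201, 418, 0]) cube([2094, 1370, 108]);


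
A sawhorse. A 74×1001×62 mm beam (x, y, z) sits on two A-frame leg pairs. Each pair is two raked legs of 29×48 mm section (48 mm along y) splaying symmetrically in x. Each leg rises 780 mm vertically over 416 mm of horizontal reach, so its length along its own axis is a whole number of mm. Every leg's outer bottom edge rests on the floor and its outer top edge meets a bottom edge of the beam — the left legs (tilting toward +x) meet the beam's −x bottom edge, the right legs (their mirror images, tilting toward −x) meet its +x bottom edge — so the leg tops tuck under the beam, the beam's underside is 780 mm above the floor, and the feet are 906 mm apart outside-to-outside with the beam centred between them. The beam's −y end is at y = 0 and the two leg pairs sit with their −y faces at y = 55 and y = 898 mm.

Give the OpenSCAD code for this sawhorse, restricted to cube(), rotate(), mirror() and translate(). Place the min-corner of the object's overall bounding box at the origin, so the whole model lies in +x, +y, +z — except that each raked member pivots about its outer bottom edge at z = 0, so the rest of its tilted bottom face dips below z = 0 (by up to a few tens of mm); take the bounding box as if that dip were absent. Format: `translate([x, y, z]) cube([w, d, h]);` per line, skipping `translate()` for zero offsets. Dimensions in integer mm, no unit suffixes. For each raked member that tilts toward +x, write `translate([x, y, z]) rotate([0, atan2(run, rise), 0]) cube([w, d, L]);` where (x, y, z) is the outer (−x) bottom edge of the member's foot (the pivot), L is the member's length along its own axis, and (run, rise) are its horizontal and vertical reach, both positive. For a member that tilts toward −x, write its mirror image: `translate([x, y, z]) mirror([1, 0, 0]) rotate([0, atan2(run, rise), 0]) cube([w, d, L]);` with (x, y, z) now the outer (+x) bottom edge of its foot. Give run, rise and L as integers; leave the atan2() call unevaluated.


translate([416, 0, 780]) cube([74, 1001, 62]);
translate([0, 55, 0]) rotate([0, atan2(416, 780), 0]) cube([29, 48, 884]);
translate([906, 55, 0]) mirror([1, 0, 0]) rotate([0, atan2(416, 780), 0]) cube([29, 48, 884]);
translate([0, 898, 0]) rotate([0, atan2(416, 780), 0]) cube([29, 48, 884]);
translate([906, 898, 0]) mirror([1, 0, 0]) rotate([0, atan2(416, 780), 0]) cube([29, 48, 884]);
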